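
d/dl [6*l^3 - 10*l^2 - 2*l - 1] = 18*l^2 - 20*l - 2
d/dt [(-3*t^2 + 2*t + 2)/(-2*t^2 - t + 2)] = (7*t^2 - 4*t + 6)/(4*t^4 + 4*t^3 - 7*t^2 - 4*t + 4)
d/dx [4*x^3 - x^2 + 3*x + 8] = 12*x^2 - 2*x + 3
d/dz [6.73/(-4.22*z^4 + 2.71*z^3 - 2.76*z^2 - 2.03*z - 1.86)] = (113.6024*z^3 - 54.7149*z^2 + 37.1496*z + 13.6619)/(4.22*z^4 - 2.71*z^3 + 2.76*z^2 + 2.03*z + 1.86)^2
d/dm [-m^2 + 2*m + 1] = 2 - 2*m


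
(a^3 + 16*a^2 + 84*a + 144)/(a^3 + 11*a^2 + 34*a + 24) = (a + 6)/(a + 1)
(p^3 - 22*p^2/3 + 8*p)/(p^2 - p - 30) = p*(3*p - 4)/(3*(p + 5))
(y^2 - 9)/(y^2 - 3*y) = (y + 3)/y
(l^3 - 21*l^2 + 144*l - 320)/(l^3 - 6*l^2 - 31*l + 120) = (l^2 - 13*l + 40)/(l^2 + 2*l - 15)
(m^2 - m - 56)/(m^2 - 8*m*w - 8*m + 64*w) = (-m - 7)/(-m + 8*w)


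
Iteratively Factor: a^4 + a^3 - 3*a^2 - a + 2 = (a + 2)*(a^3 - a^2 - a + 1) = (a + 1)*(a + 2)*(a^2 - 2*a + 1) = (a - 1)*(a + 1)*(a + 2)*(a - 1)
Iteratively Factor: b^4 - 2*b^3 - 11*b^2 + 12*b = (b)*(b^3 - 2*b^2 - 11*b + 12) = b*(b + 3)*(b^2 - 5*b + 4) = b*(b - 4)*(b + 3)*(b - 1)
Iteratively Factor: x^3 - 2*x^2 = (x)*(x^2 - 2*x) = x*(x - 2)*(x)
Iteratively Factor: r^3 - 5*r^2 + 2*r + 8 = (r - 4)*(r^2 - r - 2) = (r - 4)*(r - 2)*(r + 1)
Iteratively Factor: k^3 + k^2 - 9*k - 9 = (k + 3)*(k^2 - 2*k - 3) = (k + 1)*(k + 3)*(k - 3)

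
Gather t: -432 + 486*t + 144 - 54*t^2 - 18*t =-54*t^2 + 468*t - 288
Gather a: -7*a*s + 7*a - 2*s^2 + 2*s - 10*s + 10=a*(7 - 7*s) - 2*s^2 - 8*s + 10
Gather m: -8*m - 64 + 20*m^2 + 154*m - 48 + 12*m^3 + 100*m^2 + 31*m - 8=12*m^3 + 120*m^2 + 177*m - 120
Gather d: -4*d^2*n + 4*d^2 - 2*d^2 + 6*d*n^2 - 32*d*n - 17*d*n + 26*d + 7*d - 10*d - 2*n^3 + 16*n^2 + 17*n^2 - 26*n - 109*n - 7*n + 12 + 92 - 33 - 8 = d^2*(2 - 4*n) + d*(6*n^2 - 49*n + 23) - 2*n^3 + 33*n^2 - 142*n + 63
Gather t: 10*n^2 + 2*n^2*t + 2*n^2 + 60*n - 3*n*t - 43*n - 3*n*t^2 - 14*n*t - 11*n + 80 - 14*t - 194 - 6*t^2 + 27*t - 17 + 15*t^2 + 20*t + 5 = 12*n^2 + 6*n + t^2*(9 - 3*n) + t*(2*n^2 - 17*n + 33) - 126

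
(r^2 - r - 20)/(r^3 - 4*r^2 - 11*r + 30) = (r + 4)/(r^2 + r - 6)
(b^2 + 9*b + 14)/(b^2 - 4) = (b + 7)/(b - 2)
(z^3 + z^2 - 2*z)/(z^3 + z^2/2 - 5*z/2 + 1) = 2*z/(2*z - 1)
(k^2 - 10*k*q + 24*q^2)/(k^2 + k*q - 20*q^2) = (k - 6*q)/(k + 5*q)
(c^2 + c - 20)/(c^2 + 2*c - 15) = (c - 4)/(c - 3)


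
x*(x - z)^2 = x^3 - 2*x^2*z + x*z^2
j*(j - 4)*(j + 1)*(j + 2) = j^4 - j^3 - 10*j^2 - 8*j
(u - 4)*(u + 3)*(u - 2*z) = u^3 - 2*u^2*z - u^2 + 2*u*z - 12*u + 24*z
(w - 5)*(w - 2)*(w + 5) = w^3 - 2*w^2 - 25*w + 50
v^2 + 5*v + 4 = (v + 1)*(v + 4)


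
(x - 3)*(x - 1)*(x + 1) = x^3 - 3*x^2 - x + 3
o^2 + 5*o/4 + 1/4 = (o + 1/4)*(o + 1)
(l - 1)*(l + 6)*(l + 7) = l^3 + 12*l^2 + 29*l - 42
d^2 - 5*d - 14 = (d - 7)*(d + 2)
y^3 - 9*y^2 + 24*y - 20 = (y - 5)*(y - 2)^2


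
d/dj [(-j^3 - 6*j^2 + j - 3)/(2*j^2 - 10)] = (-j^4 + 14*j^2 + 66*j - 5)/(2*(j^4 - 10*j^2 + 25))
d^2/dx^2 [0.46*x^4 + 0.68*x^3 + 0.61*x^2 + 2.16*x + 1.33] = 5.52*x^2 + 4.08*x + 1.22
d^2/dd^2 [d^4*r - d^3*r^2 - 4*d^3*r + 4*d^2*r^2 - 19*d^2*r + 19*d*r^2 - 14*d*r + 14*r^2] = 2*r*(6*d^2 - 3*d*r - 12*d + 4*r - 19)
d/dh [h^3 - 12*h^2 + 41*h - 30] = 3*h^2 - 24*h + 41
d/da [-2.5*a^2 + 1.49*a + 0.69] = 1.49 - 5.0*a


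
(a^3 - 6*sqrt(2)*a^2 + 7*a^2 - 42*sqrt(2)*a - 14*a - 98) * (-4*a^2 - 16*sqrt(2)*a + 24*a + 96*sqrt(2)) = -4*a^5 - 4*a^4 + 8*sqrt(2)*a^4 + 8*sqrt(2)*a^3 + 416*a^3 - 112*sqrt(2)*a^2 + 248*a^2 - 10416*a + 224*sqrt(2)*a - 9408*sqrt(2)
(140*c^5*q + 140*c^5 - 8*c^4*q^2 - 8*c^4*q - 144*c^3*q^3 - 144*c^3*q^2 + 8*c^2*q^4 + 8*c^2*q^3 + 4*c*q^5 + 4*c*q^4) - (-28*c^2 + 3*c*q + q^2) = 140*c^5*q + 140*c^5 - 8*c^4*q^2 - 8*c^4*q - 144*c^3*q^3 - 144*c^3*q^2 + 8*c^2*q^4 + 8*c^2*q^3 + 28*c^2 + 4*c*q^5 + 4*c*q^4 - 3*c*q - q^2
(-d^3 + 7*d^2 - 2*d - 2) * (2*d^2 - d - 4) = -2*d^5 + 15*d^4 - 7*d^3 - 30*d^2 + 10*d + 8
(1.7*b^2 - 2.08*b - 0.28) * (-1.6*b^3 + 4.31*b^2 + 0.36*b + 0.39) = -2.72*b^5 + 10.655*b^4 - 7.9048*b^3 - 1.2926*b^2 - 0.912*b - 0.1092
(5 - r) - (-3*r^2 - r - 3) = 3*r^2 + 8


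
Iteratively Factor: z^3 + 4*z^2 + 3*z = (z + 3)*(z^2 + z) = (z + 1)*(z + 3)*(z)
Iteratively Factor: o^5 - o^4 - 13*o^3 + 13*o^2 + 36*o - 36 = (o + 3)*(o^4 - 4*o^3 - o^2 + 16*o - 12) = (o - 3)*(o + 3)*(o^3 - o^2 - 4*o + 4) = (o - 3)*(o + 2)*(o + 3)*(o^2 - 3*o + 2) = (o - 3)*(o - 1)*(o + 2)*(o + 3)*(o - 2)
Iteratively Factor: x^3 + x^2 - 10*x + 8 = (x - 2)*(x^2 + 3*x - 4) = (x - 2)*(x + 4)*(x - 1)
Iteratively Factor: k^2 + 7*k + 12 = (k + 3)*(k + 4)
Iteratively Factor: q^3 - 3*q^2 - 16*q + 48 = (q - 3)*(q^2 - 16) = (q - 3)*(q + 4)*(q - 4)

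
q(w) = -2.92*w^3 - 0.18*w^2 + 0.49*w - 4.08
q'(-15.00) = -1965.11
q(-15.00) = 9803.07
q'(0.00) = 0.49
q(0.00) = -4.08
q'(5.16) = -234.61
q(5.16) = -407.52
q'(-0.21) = 0.18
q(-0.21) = -4.16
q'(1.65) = -23.95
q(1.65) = -16.88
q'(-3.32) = -94.87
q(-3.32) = 99.16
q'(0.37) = -0.84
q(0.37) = -4.07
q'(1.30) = -14.78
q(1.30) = -10.16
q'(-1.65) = -22.77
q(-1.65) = 7.74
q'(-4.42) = -169.06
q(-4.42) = 242.38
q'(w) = -8.76*w^2 - 0.36*w + 0.49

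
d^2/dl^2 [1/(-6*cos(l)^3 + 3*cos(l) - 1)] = 12*(-27*(1 - cos(2*l))^3 + 84*(1 - cos(2*l))^2 - cos(l) + 51*cos(2*l) - 9*cos(3*l) - 81)/(3*cos(l) + 3*cos(3*l) + 2)^3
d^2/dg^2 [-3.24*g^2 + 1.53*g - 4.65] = -6.48000000000000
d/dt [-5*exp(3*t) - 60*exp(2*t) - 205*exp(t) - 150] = (-15*exp(2*t) - 120*exp(t) - 205)*exp(t)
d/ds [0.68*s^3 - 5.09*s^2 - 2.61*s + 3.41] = 2.04*s^2 - 10.18*s - 2.61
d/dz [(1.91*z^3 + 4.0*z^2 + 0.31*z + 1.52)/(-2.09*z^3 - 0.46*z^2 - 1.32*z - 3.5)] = (7.4814*z^4 - 3.7466*z^3 - 15.662*z^2 - 26.6016*z + 0.9214)/(4.3681*z^6 + 1.9228*z^5 + 5.7292*z^4 + 15.8444*z^3 + 4.9624*z^2 + 9.24*z + 12.25)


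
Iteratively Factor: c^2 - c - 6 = (c - 3)*(c + 2)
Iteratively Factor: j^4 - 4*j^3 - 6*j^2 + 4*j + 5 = (j + 1)*(j^3 - 5*j^2 - j + 5) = (j - 5)*(j + 1)*(j^2 - 1) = (j - 5)*(j + 1)^2*(j - 1)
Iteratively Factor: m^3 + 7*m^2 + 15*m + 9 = (m + 3)*(m^2 + 4*m + 3) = (m + 1)*(m + 3)*(m + 3)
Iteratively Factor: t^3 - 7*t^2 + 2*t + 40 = (t + 2)*(t^2 - 9*t + 20) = (t - 4)*(t + 2)*(t - 5)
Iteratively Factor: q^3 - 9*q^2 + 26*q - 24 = (q - 3)*(q^2 - 6*q + 8) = (q - 4)*(q - 3)*(q - 2)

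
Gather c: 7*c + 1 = 7*c + 1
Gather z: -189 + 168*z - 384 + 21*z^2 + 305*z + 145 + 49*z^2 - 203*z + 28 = 70*z^2 + 270*z - 400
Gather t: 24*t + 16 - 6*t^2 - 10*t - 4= -6*t^2 + 14*t + 12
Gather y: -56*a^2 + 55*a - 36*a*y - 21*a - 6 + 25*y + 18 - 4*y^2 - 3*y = -56*a^2 + 34*a - 4*y^2 + y*(22 - 36*a) + 12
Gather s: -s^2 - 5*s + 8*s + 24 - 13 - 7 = -s^2 + 3*s + 4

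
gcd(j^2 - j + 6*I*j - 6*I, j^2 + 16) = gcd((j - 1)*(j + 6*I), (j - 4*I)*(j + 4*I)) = 1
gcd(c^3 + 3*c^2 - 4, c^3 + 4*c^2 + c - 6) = c^2 + c - 2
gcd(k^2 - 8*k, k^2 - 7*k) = k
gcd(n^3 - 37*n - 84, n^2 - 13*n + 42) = n - 7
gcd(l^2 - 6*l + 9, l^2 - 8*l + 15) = l - 3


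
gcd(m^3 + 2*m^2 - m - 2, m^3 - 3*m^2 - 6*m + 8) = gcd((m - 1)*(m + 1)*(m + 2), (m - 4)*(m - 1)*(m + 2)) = m^2 + m - 2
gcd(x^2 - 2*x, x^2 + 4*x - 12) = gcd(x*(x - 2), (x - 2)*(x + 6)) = x - 2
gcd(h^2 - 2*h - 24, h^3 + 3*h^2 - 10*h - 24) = h + 4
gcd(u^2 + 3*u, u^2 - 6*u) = u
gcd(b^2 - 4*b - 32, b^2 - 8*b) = b - 8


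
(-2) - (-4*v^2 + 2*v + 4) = 4*v^2 - 2*v - 6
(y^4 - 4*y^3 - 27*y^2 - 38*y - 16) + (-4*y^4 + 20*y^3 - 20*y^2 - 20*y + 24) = -3*y^4 + 16*y^3 - 47*y^2 - 58*y + 8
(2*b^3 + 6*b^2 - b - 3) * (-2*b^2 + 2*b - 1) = -4*b^5 - 8*b^4 + 12*b^3 - 2*b^2 - 5*b + 3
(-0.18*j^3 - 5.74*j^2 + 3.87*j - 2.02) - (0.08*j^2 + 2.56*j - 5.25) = -0.18*j^3 - 5.82*j^2 + 1.31*j + 3.23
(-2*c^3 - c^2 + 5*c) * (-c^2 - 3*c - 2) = 2*c^5 + 7*c^4 + 2*c^3 - 13*c^2 - 10*c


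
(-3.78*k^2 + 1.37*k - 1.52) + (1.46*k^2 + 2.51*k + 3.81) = -2.32*k^2 + 3.88*k + 2.29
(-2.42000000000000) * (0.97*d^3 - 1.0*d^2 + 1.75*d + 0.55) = -2.3474*d^3 + 2.42*d^2 - 4.235*d - 1.331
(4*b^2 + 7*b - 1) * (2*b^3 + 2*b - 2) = 8*b^5 + 14*b^4 + 6*b^3 + 6*b^2 - 16*b + 2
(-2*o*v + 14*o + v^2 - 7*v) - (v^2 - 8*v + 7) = -2*o*v + 14*o + v - 7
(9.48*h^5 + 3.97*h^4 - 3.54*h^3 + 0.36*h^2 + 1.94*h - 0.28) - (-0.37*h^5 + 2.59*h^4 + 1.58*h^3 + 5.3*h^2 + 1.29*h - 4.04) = 9.85*h^5 + 1.38*h^4 - 5.12*h^3 - 4.94*h^2 + 0.65*h + 3.76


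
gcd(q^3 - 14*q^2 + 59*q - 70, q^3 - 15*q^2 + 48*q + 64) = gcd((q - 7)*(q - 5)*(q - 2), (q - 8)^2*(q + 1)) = 1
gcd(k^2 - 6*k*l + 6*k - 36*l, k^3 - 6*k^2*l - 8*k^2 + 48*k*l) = k - 6*l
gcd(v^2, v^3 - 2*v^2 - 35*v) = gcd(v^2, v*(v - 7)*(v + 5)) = v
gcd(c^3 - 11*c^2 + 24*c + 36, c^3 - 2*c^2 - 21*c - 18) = c^2 - 5*c - 6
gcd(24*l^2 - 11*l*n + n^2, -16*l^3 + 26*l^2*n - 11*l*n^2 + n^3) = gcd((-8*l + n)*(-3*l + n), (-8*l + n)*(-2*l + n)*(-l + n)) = 8*l - n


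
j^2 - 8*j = j*(j - 8)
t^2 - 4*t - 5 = (t - 5)*(t + 1)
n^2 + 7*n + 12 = (n + 3)*(n + 4)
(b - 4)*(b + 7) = b^2 + 3*b - 28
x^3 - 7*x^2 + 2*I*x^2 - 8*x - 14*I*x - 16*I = (x - 8)*(x + 1)*(x + 2*I)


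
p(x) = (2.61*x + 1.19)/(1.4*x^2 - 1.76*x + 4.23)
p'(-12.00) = -0.01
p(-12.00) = -0.13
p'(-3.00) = -0.02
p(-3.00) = -0.30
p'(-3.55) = -0.03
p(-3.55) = -0.29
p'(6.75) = -0.06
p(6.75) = 0.34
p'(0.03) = 0.75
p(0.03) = 0.30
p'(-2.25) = 0.01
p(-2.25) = -0.31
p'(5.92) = -0.07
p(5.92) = 0.39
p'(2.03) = -0.21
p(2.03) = 1.01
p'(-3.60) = -0.03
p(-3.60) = -0.29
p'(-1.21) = 0.17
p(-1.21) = -0.23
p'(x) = (1.76 - 2.8*x)*(2.61*x + 1.19)/(1.4*x^2 - 1.76*x + 4.23)^2 + 2.61/(1.4*x^2 - 1.76*x + 4.23)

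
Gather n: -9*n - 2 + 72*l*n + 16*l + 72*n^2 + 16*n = 16*l + 72*n^2 + n*(72*l + 7) - 2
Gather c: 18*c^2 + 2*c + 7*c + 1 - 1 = 18*c^2 + 9*c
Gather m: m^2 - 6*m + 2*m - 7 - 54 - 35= m^2 - 4*m - 96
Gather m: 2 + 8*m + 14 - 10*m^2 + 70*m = -10*m^2 + 78*m + 16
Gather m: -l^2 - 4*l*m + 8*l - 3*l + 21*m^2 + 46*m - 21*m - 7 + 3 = -l^2 + 5*l + 21*m^2 + m*(25 - 4*l) - 4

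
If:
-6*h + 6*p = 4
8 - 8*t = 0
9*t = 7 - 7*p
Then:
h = -20/21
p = -2/7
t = 1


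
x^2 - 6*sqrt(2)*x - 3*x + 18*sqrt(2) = (x - 3)*(x - 6*sqrt(2))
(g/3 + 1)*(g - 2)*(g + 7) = g^3/3 + 8*g^2/3 + g/3 - 14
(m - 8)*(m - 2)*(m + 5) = m^3 - 5*m^2 - 34*m + 80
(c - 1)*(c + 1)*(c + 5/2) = c^3 + 5*c^2/2 - c - 5/2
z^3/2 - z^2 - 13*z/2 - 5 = (z/2 + 1)*(z - 5)*(z + 1)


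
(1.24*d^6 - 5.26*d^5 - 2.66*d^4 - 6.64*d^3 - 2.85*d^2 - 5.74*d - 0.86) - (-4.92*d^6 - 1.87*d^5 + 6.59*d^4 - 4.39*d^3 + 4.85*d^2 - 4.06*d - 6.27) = 6.16*d^6 - 3.39*d^5 - 9.25*d^4 - 2.25*d^3 - 7.7*d^2 - 1.68*d + 5.41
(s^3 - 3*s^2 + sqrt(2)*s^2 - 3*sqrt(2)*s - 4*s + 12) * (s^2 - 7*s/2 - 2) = s^5 - 13*s^4/2 + sqrt(2)*s^4 - 13*sqrt(2)*s^3/2 + 9*s^3/2 + 17*sqrt(2)*s^2/2 + 32*s^2 - 34*s + 6*sqrt(2)*s - 24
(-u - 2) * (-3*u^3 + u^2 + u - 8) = 3*u^4 + 5*u^3 - 3*u^2 + 6*u + 16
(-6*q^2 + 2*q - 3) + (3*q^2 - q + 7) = -3*q^2 + q + 4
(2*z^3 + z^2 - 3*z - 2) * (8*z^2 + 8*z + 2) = 16*z^5 + 24*z^4 - 12*z^3 - 38*z^2 - 22*z - 4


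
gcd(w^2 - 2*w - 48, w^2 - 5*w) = 1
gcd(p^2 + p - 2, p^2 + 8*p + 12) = p + 2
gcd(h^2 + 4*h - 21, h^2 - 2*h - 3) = h - 3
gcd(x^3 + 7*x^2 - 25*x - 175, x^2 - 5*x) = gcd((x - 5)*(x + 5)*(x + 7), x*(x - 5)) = x - 5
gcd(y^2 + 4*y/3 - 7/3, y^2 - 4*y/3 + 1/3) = y - 1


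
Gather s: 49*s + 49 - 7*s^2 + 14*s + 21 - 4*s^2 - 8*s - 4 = -11*s^2 + 55*s + 66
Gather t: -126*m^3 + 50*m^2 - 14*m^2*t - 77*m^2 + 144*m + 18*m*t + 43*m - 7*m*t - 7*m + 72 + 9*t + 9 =-126*m^3 - 27*m^2 + 180*m + t*(-14*m^2 + 11*m + 9) + 81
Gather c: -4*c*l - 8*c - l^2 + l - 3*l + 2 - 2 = c*(-4*l - 8) - l^2 - 2*l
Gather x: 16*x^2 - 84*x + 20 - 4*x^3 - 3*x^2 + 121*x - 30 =-4*x^3 + 13*x^2 + 37*x - 10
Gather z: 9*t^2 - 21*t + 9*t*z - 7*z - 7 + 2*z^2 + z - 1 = 9*t^2 - 21*t + 2*z^2 + z*(9*t - 6) - 8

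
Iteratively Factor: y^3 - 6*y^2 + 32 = (y + 2)*(y^2 - 8*y + 16) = (y - 4)*(y + 2)*(y - 4)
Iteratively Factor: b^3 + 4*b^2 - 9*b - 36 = (b + 3)*(b^2 + b - 12) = (b - 3)*(b + 3)*(b + 4)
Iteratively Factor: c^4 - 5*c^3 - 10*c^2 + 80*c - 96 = (c - 4)*(c^3 - c^2 - 14*c + 24) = (c - 4)*(c + 4)*(c^2 - 5*c + 6) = (c - 4)*(c - 3)*(c + 4)*(c - 2)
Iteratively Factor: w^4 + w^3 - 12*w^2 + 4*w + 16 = (w - 2)*(w^3 + 3*w^2 - 6*w - 8) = (w - 2)*(w + 4)*(w^2 - w - 2) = (w - 2)*(w + 1)*(w + 4)*(w - 2)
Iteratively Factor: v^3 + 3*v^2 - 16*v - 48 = (v + 3)*(v^2 - 16) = (v - 4)*(v + 3)*(v + 4)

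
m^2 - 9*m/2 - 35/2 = (m - 7)*(m + 5/2)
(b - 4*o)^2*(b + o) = b^3 - 7*b^2*o + 8*b*o^2 + 16*o^3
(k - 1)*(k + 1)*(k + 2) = k^3 + 2*k^2 - k - 2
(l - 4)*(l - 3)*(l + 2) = l^3 - 5*l^2 - 2*l + 24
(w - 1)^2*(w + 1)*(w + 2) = w^4 + w^3 - 3*w^2 - w + 2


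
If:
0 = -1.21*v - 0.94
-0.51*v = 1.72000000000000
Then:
No Solution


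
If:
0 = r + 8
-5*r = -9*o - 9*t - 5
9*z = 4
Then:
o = -t - 5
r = -8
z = 4/9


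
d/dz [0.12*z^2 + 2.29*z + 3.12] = 0.24*z + 2.29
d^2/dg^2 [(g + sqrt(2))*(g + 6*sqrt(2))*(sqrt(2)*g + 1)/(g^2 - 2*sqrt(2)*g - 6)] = 126*(sqrt(2)*g^3 + 6*g^2 + 6*sqrt(2)*g + 4)/(g^6 - 6*sqrt(2)*g^5 + 6*g^4 + 56*sqrt(2)*g^3 - 36*g^2 - 216*sqrt(2)*g - 216)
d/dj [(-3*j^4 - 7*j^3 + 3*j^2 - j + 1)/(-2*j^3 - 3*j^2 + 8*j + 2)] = (6*j^6 + 18*j^5 - 45*j^4 - 140*j^3 - 15*j^2 + 18*j - 10)/(4*j^6 + 12*j^5 - 23*j^4 - 56*j^3 + 52*j^2 + 32*j + 4)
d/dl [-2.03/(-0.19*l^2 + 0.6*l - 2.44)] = (1.218 - 0.7714*l)/(0.19*l^2 - 0.6*l + 2.44)^2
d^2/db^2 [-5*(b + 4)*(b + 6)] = -10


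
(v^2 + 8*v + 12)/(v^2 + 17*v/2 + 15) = 2*(v + 2)/(2*v + 5)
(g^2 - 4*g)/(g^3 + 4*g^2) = (g - 4)/(g*(g + 4))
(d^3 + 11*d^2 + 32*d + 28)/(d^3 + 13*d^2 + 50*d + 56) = (d + 2)/(d + 4)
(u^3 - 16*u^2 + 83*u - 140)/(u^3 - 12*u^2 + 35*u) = (u - 4)/u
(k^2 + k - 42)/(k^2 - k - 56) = (k - 6)/(k - 8)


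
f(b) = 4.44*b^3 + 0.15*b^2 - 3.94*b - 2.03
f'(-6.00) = 473.78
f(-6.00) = -932.03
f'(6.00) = 477.38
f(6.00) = 938.77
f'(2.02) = 51.02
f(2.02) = 27.22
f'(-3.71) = 178.28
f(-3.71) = -212.08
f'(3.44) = 154.72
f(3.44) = 166.93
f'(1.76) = 37.85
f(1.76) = 15.71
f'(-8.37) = 926.71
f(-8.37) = -2562.05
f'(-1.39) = 21.38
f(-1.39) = -8.19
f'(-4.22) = 232.00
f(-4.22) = -316.40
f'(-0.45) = -1.38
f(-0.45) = -0.63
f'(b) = 13.32*b^2 + 0.3*b - 3.94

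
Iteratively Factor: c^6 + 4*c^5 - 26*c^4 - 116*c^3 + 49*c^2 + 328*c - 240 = (c + 3)*(c^5 + c^4 - 29*c^3 - 29*c^2 + 136*c - 80) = (c - 1)*(c + 3)*(c^4 + 2*c^3 - 27*c^2 - 56*c + 80) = (c - 1)*(c + 3)*(c + 4)*(c^3 - 2*c^2 - 19*c + 20) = (c - 1)*(c + 3)*(c + 4)^2*(c^2 - 6*c + 5) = (c - 1)^2*(c + 3)*(c + 4)^2*(c - 5)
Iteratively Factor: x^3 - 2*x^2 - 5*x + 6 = (x - 1)*(x^2 - x - 6) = (x - 1)*(x + 2)*(x - 3)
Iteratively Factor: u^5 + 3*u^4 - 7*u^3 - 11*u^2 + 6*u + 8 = (u + 4)*(u^4 - u^3 - 3*u^2 + u + 2) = (u - 1)*(u + 4)*(u^3 - 3*u - 2) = (u - 1)*(u + 1)*(u + 4)*(u^2 - u - 2) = (u - 1)*(u + 1)^2*(u + 4)*(u - 2)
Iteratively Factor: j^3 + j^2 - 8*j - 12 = (j + 2)*(j^2 - j - 6) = (j + 2)^2*(j - 3)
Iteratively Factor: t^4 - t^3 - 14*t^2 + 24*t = (t - 2)*(t^3 + t^2 - 12*t) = (t - 3)*(t - 2)*(t^2 + 4*t) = t*(t - 3)*(t - 2)*(t + 4)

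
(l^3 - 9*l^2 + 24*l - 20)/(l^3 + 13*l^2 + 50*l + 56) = (l^3 - 9*l^2 + 24*l - 20)/(l^3 + 13*l^2 + 50*l + 56)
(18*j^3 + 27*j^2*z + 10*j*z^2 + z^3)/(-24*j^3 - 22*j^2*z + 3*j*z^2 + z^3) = (3*j + z)/(-4*j + z)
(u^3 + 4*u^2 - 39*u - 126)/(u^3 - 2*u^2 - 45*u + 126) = (u + 3)/(u - 3)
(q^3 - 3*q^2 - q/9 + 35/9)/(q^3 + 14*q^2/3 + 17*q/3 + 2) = (9*q^2 - 36*q + 35)/(3*(3*q^2 + 11*q + 6))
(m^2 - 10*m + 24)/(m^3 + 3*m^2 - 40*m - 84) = (m - 4)/(m^2 + 9*m + 14)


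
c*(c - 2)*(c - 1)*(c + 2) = c^4 - c^3 - 4*c^2 + 4*c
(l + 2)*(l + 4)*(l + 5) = l^3 + 11*l^2 + 38*l + 40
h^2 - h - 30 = (h - 6)*(h + 5)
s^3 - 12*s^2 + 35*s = s*(s - 7)*(s - 5)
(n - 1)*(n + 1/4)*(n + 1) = n^3 + n^2/4 - n - 1/4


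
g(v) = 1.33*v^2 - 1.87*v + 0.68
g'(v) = 2.66*v - 1.87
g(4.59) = 20.12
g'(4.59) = 10.34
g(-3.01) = 18.36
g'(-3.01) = -9.88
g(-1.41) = 5.96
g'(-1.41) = -5.62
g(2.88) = 6.33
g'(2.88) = 5.79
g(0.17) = 0.40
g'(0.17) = -1.42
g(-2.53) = 13.92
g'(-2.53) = -8.60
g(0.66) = 0.03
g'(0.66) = -0.11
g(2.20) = 3.00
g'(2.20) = 3.98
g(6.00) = 37.34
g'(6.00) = 14.09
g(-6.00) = 59.78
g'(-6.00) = -17.83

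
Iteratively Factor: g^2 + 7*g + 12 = (g + 4)*(g + 3)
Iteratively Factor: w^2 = (w)*(w)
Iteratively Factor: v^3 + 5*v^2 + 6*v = (v + 2)*(v^2 + 3*v) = (v + 2)*(v + 3)*(v)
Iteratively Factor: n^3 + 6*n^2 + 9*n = (n + 3)*(n^2 + 3*n) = n*(n + 3)*(n + 3)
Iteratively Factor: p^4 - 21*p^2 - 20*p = (p)*(p^3 - 21*p - 20) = p*(p + 1)*(p^2 - p - 20) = p*(p + 1)*(p + 4)*(p - 5)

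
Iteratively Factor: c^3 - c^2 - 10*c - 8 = (c - 4)*(c^2 + 3*c + 2) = (c - 4)*(c + 1)*(c + 2)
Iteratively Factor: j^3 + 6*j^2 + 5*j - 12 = (j - 1)*(j^2 + 7*j + 12) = (j - 1)*(j + 3)*(j + 4)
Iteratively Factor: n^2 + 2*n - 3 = (n - 1)*(n + 3)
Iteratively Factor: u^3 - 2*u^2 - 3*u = (u)*(u^2 - 2*u - 3) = u*(u - 3)*(u + 1)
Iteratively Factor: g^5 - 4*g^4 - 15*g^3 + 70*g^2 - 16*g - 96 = (g - 2)*(g^4 - 2*g^3 - 19*g^2 + 32*g + 48) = (g - 3)*(g - 2)*(g^3 + g^2 - 16*g - 16) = (g - 4)*(g - 3)*(g - 2)*(g^2 + 5*g + 4) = (g - 4)*(g - 3)*(g - 2)*(g + 1)*(g + 4)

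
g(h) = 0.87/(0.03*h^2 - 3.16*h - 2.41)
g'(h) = 0.87*(3.16 - 0.06*h)/(0.03*h^2 - 3.16*h - 2.41)^2 = (2.7492 - 0.0522*h)/(-0.03*h^2 + 3.16*h + 2.41)^2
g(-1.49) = 0.37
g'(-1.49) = 0.51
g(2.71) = -0.08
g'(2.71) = 0.02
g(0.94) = -0.16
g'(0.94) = 0.09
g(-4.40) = 0.07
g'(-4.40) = 0.02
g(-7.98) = 0.04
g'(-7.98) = 0.01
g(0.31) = -0.26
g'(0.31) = 0.24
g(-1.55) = 0.34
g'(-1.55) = 0.43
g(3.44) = -0.07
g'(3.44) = 0.02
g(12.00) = -0.02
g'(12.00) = 0.00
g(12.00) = -0.02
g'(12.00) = 0.00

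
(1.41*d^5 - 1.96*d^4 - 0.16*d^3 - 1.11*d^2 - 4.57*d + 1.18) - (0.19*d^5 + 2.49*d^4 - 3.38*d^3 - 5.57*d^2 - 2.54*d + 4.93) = 1.22*d^5 - 4.45*d^4 + 3.22*d^3 + 4.46*d^2 - 2.03*d - 3.75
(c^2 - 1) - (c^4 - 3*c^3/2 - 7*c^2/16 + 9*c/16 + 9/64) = -c^4 + 3*c^3/2 + 23*c^2/16 - 9*c/16 - 73/64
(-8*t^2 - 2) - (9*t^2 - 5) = 3 - 17*t^2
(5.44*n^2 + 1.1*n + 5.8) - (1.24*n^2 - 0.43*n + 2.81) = 4.2*n^2 + 1.53*n + 2.99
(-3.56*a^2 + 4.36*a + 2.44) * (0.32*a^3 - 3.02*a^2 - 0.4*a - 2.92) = -1.1392*a^5 + 12.1464*a^4 - 10.9624*a^3 + 1.2824*a^2 - 13.7072*a - 7.1248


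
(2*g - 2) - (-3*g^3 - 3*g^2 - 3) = 3*g^3 + 3*g^2 + 2*g + 1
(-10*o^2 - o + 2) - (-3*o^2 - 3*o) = -7*o^2 + 2*o + 2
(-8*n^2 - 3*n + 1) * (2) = -16*n^2 - 6*n + 2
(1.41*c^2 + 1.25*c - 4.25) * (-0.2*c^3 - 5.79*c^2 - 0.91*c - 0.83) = -0.282*c^5 - 8.4139*c^4 - 7.6706*c^3 + 22.2997*c^2 + 2.83*c + 3.5275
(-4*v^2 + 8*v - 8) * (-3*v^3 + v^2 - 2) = 12*v^5 - 28*v^4 + 32*v^3 - 16*v + 16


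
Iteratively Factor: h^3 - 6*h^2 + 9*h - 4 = (h - 1)*(h^2 - 5*h + 4) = (h - 1)^2*(h - 4)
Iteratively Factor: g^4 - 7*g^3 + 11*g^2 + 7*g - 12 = (g - 1)*(g^3 - 6*g^2 + 5*g + 12) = (g - 1)*(g + 1)*(g^2 - 7*g + 12) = (g - 4)*(g - 1)*(g + 1)*(g - 3)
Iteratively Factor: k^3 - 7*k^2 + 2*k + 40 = (k - 5)*(k^2 - 2*k - 8) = (k - 5)*(k + 2)*(k - 4)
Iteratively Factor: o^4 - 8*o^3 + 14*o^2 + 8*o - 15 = (o - 1)*(o^3 - 7*o^2 + 7*o + 15) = (o - 1)*(o + 1)*(o^2 - 8*o + 15) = (o - 5)*(o - 1)*(o + 1)*(o - 3)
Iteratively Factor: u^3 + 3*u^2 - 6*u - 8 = (u + 1)*(u^2 + 2*u - 8) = (u + 1)*(u + 4)*(u - 2)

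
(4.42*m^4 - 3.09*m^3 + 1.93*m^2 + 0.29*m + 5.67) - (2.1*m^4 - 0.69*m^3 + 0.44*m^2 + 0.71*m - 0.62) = 2.32*m^4 - 2.4*m^3 + 1.49*m^2 - 0.42*m + 6.29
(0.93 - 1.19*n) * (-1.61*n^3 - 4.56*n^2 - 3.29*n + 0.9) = 1.9159*n^4 + 3.9291*n^3 - 0.3257*n^2 - 4.1307*n + 0.837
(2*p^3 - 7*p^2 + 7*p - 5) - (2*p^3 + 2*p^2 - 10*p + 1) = -9*p^2 + 17*p - 6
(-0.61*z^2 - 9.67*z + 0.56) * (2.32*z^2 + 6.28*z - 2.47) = -1.4152*z^4 - 26.2652*z^3 - 57.9217*z^2 + 27.4017*z - 1.3832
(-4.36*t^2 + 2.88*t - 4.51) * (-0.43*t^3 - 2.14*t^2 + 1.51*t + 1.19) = 1.8748*t^5 + 8.092*t^4 - 10.8075*t^3 + 8.8118*t^2 - 3.3829*t - 5.3669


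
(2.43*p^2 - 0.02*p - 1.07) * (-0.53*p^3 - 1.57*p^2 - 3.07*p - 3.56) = -1.2879*p^5 - 3.8045*p^4 - 6.8616*p^3 - 6.9095*p^2 + 3.3561*p + 3.8092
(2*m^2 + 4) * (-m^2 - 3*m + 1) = -2*m^4 - 6*m^3 - 2*m^2 - 12*m + 4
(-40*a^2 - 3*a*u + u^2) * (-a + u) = 40*a^3 - 37*a^2*u - 4*a*u^2 + u^3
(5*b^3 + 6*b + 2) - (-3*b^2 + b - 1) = 5*b^3 + 3*b^2 + 5*b + 3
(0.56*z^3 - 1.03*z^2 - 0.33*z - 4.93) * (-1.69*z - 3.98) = -0.9464*z^4 - 0.4881*z^3 + 4.6571*z^2 + 9.6451*z + 19.6214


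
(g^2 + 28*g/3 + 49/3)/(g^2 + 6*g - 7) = (g + 7/3)/(g - 1)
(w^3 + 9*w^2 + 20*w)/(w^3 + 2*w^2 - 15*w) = (w + 4)/(w - 3)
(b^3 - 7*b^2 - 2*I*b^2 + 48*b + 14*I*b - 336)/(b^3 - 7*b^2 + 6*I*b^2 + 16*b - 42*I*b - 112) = (b^2 - 2*I*b + 48)/(b^2 + 6*I*b + 16)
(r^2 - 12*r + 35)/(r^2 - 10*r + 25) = (r - 7)/(r - 5)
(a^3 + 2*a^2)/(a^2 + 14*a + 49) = a^2*(a + 2)/(a^2 + 14*a + 49)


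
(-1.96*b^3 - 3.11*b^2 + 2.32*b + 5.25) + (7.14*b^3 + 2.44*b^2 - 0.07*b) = 5.18*b^3 - 0.67*b^2 + 2.25*b + 5.25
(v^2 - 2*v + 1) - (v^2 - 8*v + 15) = 6*v - 14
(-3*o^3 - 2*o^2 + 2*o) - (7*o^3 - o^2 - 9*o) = -10*o^3 - o^2 + 11*o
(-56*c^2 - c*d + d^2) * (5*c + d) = -280*c^3 - 61*c^2*d + 4*c*d^2 + d^3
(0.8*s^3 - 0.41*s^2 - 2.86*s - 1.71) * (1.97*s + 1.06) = 1.576*s^4 + 0.0403000000000001*s^3 - 6.0688*s^2 - 6.4003*s - 1.8126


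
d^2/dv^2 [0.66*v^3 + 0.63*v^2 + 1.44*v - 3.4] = 3.96*v + 1.26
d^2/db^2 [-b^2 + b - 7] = -2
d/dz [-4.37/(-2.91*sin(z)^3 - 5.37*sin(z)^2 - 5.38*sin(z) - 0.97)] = (-46.9338*sin(z) + 19.07505*cos(2*z) - 42.58565)*cos(z)/(2.91*sin(z)^3 + 5.37*sin(z)^2 + 5.38*sin(z) + 0.97)^2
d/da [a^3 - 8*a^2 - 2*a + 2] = 3*a^2 - 16*a - 2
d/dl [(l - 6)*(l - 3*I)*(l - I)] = 3*l^2 + l*(-12 - 8*I) - 3 + 24*I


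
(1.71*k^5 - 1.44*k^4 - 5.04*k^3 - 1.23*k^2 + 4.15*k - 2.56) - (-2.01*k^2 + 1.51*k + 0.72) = 1.71*k^5 - 1.44*k^4 - 5.04*k^3 + 0.78*k^2 + 2.64*k - 3.28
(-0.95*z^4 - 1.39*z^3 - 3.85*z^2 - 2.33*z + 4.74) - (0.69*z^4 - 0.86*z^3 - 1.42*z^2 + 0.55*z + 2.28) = -1.64*z^4 - 0.53*z^3 - 2.43*z^2 - 2.88*z + 2.46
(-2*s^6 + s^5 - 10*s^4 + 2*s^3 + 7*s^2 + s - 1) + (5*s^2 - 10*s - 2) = -2*s^6 + s^5 - 10*s^4 + 2*s^3 + 12*s^2 - 9*s - 3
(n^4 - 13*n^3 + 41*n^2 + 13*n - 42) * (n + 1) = n^5 - 12*n^4 + 28*n^3 + 54*n^2 - 29*n - 42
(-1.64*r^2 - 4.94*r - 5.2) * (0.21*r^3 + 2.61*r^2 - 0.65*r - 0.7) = -0.3444*r^5 - 5.3178*r^4 - 12.9194*r^3 - 9.213*r^2 + 6.838*r + 3.64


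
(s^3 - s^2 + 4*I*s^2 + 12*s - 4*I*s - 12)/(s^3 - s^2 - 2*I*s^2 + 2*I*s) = (s + 6*I)/s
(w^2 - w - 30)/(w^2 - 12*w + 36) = (w + 5)/(w - 6)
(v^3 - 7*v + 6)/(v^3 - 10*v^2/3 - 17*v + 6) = 3*(v^2 - 3*v + 2)/(3*v^2 - 19*v + 6)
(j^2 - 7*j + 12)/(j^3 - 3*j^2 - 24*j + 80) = (j - 3)/(j^2 + j - 20)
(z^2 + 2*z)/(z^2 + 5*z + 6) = z/(z + 3)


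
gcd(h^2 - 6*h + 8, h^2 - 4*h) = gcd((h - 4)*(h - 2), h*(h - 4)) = h - 4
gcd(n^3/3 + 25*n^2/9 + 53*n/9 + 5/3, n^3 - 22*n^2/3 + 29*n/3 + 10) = 1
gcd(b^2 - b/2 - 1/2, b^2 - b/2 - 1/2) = b^2 - b/2 - 1/2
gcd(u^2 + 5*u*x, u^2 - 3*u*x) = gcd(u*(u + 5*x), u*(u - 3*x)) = u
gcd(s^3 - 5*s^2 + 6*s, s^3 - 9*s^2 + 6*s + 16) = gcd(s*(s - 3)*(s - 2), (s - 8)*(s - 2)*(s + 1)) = s - 2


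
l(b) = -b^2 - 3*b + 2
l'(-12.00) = 21.00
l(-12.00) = -106.00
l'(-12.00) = 21.00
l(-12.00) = -106.00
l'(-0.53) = -1.94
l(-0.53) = 3.31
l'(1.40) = -5.80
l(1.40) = -4.16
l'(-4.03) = 5.06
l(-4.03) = -2.15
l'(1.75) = -6.50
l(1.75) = -6.31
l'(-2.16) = 1.32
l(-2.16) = 3.81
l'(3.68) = -10.36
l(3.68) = -22.58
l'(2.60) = -8.20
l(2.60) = -12.56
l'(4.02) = -11.04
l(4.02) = -26.22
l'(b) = -2*b - 3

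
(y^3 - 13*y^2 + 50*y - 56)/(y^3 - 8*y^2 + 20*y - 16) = (y - 7)/(y - 2)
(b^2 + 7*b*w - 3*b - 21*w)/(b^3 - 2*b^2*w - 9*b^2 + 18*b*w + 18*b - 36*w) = (-b - 7*w)/(-b^2 + 2*b*w + 6*b - 12*w)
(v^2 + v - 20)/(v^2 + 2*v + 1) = (v^2 + v - 20)/(v^2 + 2*v + 1)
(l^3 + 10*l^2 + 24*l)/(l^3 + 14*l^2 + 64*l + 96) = l/(l + 4)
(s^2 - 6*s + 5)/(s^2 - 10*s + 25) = (s - 1)/(s - 5)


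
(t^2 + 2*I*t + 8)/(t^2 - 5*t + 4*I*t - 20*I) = (t - 2*I)/(t - 5)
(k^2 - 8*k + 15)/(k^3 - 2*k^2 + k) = (k^2 - 8*k + 15)/(k*(k^2 - 2*k + 1))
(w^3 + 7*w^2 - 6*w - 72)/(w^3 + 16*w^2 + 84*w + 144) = (w - 3)/(w + 6)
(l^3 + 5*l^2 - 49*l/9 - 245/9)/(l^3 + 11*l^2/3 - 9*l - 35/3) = (l + 7/3)/(l + 1)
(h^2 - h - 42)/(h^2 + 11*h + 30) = (h - 7)/(h + 5)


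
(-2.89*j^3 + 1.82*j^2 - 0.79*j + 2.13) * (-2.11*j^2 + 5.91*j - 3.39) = 6.0979*j^5 - 20.9201*j^4 + 22.2202*j^3 - 15.333*j^2 + 15.2664*j - 7.2207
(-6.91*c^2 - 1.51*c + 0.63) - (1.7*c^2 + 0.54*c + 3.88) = -8.61*c^2 - 2.05*c - 3.25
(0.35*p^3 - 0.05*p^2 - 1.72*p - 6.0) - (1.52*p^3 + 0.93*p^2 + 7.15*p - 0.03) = -1.17*p^3 - 0.98*p^2 - 8.87*p - 5.97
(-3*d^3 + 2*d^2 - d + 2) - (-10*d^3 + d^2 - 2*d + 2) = 7*d^3 + d^2 + d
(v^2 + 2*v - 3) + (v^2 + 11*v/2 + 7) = 2*v^2 + 15*v/2 + 4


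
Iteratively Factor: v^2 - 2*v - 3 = (v + 1)*(v - 3)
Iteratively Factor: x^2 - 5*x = (x)*(x - 5)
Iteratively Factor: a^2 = (a)*(a)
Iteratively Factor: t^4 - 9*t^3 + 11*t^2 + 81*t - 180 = (t - 4)*(t^3 - 5*t^2 - 9*t + 45) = (t - 4)*(t + 3)*(t^2 - 8*t + 15) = (t - 4)*(t - 3)*(t + 3)*(t - 5)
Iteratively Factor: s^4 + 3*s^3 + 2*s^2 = (s + 2)*(s^3 + s^2) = s*(s + 2)*(s^2 + s) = s*(s + 1)*(s + 2)*(s)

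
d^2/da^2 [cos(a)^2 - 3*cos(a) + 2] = 3*cos(a) - 2*cos(2*a)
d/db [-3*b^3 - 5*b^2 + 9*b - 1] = -9*b^2 - 10*b + 9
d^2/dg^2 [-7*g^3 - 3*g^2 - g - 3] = -42*g - 6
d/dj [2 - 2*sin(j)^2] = -2*sin(2*j)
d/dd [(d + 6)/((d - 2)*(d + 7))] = (-d^2 - 12*d - 44)/(d^4 + 10*d^3 - 3*d^2 - 140*d + 196)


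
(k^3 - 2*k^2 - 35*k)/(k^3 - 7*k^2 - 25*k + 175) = k/(k - 5)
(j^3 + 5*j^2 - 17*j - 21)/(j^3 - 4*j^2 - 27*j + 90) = (j^2 + 8*j + 7)/(j^2 - j - 30)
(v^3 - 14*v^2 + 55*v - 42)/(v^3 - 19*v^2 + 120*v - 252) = (v - 1)/(v - 6)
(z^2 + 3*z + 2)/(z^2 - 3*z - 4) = (z + 2)/(z - 4)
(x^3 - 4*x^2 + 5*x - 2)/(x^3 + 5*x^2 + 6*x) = (x^3 - 4*x^2 + 5*x - 2)/(x*(x^2 + 5*x + 6))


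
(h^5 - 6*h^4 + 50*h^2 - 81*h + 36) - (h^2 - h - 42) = h^5 - 6*h^4 + 49*h^2 - 80*h + 78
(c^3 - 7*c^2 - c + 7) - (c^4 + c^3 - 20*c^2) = -c^4 + 13*c^2 - c + 7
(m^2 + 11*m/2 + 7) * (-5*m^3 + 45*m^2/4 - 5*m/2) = -5*m^5 - 65*m^4/4 + 195*m^3/8 + 65*m^2 - 35*m/2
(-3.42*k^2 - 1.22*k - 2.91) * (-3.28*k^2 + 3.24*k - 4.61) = 11.2176*k^4 - 7.0792*k^3 + 21.3582*k^2 - 3.8042*k + 13.4151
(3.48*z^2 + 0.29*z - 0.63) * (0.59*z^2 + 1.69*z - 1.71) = 2.0532*z^4 + 6.0523*z^3 - 5.8324*z^2 - 1.5606*z + 1.0773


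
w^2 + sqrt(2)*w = w*(w + sqrt(2))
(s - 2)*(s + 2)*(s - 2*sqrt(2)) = s^3 - 2*sqrt(2)*s^2 - 4*s + 8*sqrt(2)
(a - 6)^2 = a^2 - 12*a + 36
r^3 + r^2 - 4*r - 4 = (r - 2)*(r + 1)*(r + 2)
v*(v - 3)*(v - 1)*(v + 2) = v^4 - 2*v^3 - 5*v^2 + 6*v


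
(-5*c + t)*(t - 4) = -5*c*t + 20*c + t^2 - 4*t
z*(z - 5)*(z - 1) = z^3 - 6*z^2 + 5*z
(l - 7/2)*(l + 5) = l^2 + 3*l/2 - 35/2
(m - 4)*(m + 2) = m^2 - 2*m - 8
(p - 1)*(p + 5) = p^2 + 4*p - 5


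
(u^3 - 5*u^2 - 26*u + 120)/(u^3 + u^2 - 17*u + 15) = (u^2 - 10*u + 24)/(u^2 - 4*u + 3)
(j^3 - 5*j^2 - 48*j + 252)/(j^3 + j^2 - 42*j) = (j - 6)/j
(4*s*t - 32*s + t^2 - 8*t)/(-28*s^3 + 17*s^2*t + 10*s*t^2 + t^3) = (8 - t)/(7*s^2 - 6*s*t - t^2)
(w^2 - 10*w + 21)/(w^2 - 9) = (w - 7)/(w + 3)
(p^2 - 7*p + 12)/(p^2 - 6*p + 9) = (p - 4)/(p - 3)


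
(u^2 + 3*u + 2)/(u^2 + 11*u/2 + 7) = 2*(u + 1)/(2*u + 7)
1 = 1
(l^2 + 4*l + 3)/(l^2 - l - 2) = (l + 3)/(l - 2)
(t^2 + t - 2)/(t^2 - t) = (t + 2)/t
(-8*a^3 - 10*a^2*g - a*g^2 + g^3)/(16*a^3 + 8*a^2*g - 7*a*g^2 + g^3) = (-2*a - g)/(4*a - g)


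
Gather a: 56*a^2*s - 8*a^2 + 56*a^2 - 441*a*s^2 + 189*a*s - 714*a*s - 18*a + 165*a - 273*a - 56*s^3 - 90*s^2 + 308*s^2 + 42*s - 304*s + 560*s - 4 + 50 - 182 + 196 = a^2*(56*s + 48) + a*(-441*s^2 - 525*s - 126) - 56*s^3 + 218*s^2 + 298*s + 60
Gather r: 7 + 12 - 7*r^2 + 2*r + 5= -7*r^2 + 2*r + 24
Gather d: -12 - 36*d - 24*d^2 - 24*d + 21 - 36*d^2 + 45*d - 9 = -60*d^2 - 15*d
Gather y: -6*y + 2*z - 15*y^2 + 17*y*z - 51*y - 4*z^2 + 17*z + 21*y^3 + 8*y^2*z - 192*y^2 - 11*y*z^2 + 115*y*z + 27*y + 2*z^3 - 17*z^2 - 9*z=21*y^3 + y^2*(8*z - 207) + y*(-11*z^2 + 132*z - 30) + 2*z^3 - 21*z^2 + 10*z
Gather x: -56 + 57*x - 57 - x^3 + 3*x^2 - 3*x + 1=-x^3 + 3*x^2 + 54*x - 112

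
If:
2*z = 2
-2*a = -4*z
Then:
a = 2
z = 1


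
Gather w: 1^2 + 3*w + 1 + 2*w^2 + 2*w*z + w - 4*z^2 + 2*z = 2*w^2 + w*(2*z + 4) - 4*z^2 + 2*z + 2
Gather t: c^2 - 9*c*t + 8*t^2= c^2 - 9*c*t + 8*t^2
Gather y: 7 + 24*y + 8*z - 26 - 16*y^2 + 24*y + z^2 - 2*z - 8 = -16*y^2 + 48*y + z^2 + 6*z - 27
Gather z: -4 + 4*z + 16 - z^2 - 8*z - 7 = -z^2 - 4*z + 5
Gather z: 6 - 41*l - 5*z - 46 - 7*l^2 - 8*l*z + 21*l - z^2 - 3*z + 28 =-7*l^2 - 20*l - z^2 + z*(-8*l - 8) - 12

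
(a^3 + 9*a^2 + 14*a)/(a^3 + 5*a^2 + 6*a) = (a + 7)/(a + 3)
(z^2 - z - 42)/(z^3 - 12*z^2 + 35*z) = (z + 6)/(z*(z - 5))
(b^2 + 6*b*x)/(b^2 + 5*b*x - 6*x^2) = b/(b - x)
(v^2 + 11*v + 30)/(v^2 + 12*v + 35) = (v + 6)/(v + 7)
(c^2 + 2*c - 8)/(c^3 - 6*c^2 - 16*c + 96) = (c - 2)/(c^2 - 10*c + 24)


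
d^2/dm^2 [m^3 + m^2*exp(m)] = m^2*exp(m) + 4*m*exp(m) + 6*m + 2*exp(m)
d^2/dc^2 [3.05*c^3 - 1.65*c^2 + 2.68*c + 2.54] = 18.3*c - 3.3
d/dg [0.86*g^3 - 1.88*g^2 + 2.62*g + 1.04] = 2.58*g^2 - 3.76*g + 2.62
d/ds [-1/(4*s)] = 1/(4*s^2)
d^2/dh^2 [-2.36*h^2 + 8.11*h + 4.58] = -4.72000000000000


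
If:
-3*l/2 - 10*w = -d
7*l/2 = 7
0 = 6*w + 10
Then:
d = -41/3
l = 2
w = -5/3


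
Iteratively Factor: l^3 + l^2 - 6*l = (l + 3)*(l^2 - 2*l) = l*(l + 3)*(l - 2)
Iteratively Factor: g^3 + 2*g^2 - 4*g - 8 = (g - 2)*(g^2 + 4*g + 4) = (g - 2)*(g + 2)*(g + 2)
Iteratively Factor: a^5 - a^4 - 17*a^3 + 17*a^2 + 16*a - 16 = (a - 4)*(a^4 + 3*a^3 - 5*a^2 - 3*a + 4) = (a - 4)*(a - 1)*(a^3 + 4*a^2 - a - 4) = (a - 4)*(a - 1)^2*(a^2 + 5*a + 4) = (a - 4)*(a - 1)^2*(a + 1)*(a + 4)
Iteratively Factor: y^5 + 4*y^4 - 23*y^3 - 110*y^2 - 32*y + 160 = (y + 2)*(y^4 + 2*y^3 - 27*y^2 - 56*y + 80) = (y - 5)*(y + 2)*(y^3 + 7*y^2 + 8*y - 16) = (y - 5)*(y + 2)*(y + 4)*(y^2 + 3*y - 4) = (y - 5)*(y - 1)*(y + 2)*(y + 4)*(y + 4)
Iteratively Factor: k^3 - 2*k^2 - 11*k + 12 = (k - 4)*(k^2 + 2*k - 3) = (k - 4)*(k - 1)*(k + 3)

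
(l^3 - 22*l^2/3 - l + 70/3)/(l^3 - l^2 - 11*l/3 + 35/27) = 9*(l^2 - 9*l + 14)/(9*l^2 - 24*l + 7)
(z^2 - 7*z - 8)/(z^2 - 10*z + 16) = (z + 1)/(z - 2)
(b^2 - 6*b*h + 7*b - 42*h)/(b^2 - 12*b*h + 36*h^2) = (b + 7)/(b - 6*h)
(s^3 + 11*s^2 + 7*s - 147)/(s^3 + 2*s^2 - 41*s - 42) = (s^2 + 4*s - 21)/(s^2 - 5*s - 6)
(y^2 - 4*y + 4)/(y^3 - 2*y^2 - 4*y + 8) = 1/(y + 2)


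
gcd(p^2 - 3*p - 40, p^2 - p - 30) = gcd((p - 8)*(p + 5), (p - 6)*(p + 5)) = p + 5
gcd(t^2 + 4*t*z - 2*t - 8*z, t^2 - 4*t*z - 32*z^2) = t + 4*z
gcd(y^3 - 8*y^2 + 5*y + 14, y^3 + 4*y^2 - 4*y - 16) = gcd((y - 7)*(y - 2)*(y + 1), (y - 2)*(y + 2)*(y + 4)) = y - 2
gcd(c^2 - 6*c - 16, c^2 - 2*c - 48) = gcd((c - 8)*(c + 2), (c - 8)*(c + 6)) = c - 8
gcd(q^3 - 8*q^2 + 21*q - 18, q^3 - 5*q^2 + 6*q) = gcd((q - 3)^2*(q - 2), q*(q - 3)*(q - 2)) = q^2 - 5*q + 6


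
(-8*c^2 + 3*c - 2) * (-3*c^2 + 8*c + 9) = 24*c^4 - 73*c^3 - 42*c^2 + 11*c - 18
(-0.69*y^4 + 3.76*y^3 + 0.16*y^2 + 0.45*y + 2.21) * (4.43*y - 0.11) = -3.0567*y^5 + 16.7327*y^4 + 0.2952*y^3 + 1.9759*y^2 + 9.7408*y - 0.2431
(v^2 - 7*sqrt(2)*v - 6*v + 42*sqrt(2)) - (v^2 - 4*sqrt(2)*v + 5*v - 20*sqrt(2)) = -11*v - 3*sqrt(2)*v + 62*sqrt(2)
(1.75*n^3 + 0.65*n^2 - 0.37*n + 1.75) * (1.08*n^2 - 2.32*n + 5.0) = 1.89*n^5 - 3.358*n^4 + 6.8424*n^3 + 5.9984*n^2 - 5.91*n + 8.75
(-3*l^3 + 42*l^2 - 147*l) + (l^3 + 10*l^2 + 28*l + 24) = -2*l^3 + 52*l^2 - 119*l + 24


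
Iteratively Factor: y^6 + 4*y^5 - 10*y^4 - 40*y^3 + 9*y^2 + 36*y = (y)*(y^5 + 4*y^4 - 10*y^3 - 40*y^2 + 9*y + 36) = y*(y + 1)*(y^4 + 3*y^3 - 13*y^2 - 27*y + 36) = y*(y + 1)*(y + 3)*(y^3 - 13*y + 12) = y*(y - 3)*(y + 1)*(y + 3)*(y^2 + 3*y - 4) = y*(y - 3)*(y + 1)*(y + 3)*(y + 4)*(y - 1)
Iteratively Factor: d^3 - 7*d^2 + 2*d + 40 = (d + 2)*(d^2 - 9*d + 20) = (d - 4)*(d + 2)*(d - 5)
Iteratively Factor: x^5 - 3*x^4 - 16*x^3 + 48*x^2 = (x)*(x^4 - 3*x^3 - 16*x^2 + 48*x) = x^2*(x^3 - 3*x^2 - 16*x + 48) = x^2*(x + 4)*(x^2 - 7*x + 12) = x^2*(x - 4)*(x + 4)*(x - 3)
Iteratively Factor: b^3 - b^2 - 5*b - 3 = (b - 3)*(b^2 + 2*b + 1) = (b - 3)*(b + 1)*(b + 1)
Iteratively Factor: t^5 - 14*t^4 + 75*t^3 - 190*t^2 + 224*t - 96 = (t - 4)*(t^4 - 10*t^3 + 35*t^2 - 50*t + 24) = (t - 4)^2*(t^3 - 6*t^2 + 11*t - 6) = (t - 4)^2*(t - 2)*(t^2 - 4*t + 3) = (t - 4)^2*(t - 2)*(t - 1)*(t - 3)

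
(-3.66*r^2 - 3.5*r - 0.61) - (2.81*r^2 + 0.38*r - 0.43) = -6.47*r^2 - 3.88*r - 0.18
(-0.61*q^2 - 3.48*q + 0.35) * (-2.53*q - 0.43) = 1.5433*q^3 + 9.0667*q^2 + 0.6109*q - 0.1505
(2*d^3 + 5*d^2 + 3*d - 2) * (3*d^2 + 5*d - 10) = 6*d^5 + 25*d^4 + 14*d^3 - 41*d^2 - 40*d + 20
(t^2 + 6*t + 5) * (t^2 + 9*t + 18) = t^4 + 15*t^3 + 77*t^2 + 153*t + 90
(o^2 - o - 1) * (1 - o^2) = -o^4 + o^3 + 2*o^2 - o - 1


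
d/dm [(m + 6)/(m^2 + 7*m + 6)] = -1/(m^2 + 2*m + 1)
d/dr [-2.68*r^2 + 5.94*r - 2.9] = 5.94 - 5.36*r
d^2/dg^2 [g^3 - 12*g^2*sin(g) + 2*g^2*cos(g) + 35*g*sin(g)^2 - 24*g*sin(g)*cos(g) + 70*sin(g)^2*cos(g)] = 12*g^2*sin(g) - 2*g^2*cos(g) - 8*g*sin(g) + 48*g*sin(2*g) - 48*g*cos(g) + 70*g*cos(2*g) + 6*g - 24*sin(g) + 70*sin(2*g) - 27*cos(g)/2 - 48*cos(2*g) + 315*cos(3*g)/2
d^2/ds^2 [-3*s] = 0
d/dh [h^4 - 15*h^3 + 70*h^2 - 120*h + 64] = 4*h^3 - 45*h^2 + 140*h - 120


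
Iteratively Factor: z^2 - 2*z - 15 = (z - 5)*(z + 3)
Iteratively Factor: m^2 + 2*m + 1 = (m + 1)*(m + 1)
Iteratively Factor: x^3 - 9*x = (x)*(x^2 - 9) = x*(x - 3)*(x + 3)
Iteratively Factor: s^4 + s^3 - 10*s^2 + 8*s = (s)*(s^3 + s^2 - 10*s + 8) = s*(s - 2)*(s^2 + 3*s - 4) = s*(s - 2)*(s + 4)*(s - 1)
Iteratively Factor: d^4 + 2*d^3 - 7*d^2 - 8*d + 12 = (d + 2)*(d^3 - 7*d + 6) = (d - 2)*(d + 2)*(d^2 + 2*d - 3) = (d - 2)*(d - 1)*(d + 2)*(d + 3)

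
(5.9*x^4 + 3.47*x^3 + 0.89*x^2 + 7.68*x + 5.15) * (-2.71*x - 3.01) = -15.989*x^5 - 27.1627*x^4 - 12.8566*x^3 - 23.4917*x^2 - 37.0733*x - 15.5015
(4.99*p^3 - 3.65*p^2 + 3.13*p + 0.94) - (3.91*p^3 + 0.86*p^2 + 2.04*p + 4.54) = 1.08*p^3 - 4.51*p^2 + 1.09*p - 3.6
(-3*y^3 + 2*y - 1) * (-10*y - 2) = 30*y^4 + 6*y^3 - 20*y^2 + 6*y + 2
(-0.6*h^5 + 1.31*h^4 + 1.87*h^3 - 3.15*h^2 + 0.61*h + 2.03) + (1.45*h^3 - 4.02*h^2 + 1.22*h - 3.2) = -0.6*h^5 + 1.31*h^4 + 3.32*h^3 - 7.17*h^2 + 1.83*h - 1.17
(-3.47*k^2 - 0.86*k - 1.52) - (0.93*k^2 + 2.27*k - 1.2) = -4.4*k^2 - 3.13*k - 0.32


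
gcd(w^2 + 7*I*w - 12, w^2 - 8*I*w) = 1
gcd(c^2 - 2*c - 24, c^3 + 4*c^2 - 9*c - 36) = c + 4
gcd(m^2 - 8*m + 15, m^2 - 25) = m - 5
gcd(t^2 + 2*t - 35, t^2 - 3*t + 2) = 1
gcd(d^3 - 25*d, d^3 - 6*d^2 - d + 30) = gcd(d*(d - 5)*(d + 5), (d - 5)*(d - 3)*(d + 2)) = d - 5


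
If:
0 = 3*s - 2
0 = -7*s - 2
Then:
No Solution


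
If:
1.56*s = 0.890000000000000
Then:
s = 0.57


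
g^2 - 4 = (g - 2)*(g + 2)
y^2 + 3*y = y*(y + 3)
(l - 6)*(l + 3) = l^2 - 3*l - 18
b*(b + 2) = b^2 + 2*b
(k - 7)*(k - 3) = k^2 - 10*k + 21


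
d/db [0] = 0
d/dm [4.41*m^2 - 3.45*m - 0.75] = 8.82*m - 3.45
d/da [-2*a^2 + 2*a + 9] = 2 - 4*a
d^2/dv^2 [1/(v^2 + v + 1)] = 2*(-v^2 - v + (2*v + 1)^2 - 1)/(v^2 + v + 1)^3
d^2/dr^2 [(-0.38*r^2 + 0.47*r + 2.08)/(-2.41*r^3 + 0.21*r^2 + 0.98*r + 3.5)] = (4.414156*r^6 - 16.378842*r^5 - 138.15807*r^4 + 59.299254*r^3 - 20.324304*r^2 - 105.764484*r + 11.596536)/(13.997521*r^9 - 3.659103*r^8 - 16.756971*r^7 - 58.018443*r^6 + 17.442138*r^5 + 48.529698*r^4 + 83.304508*r^3 - 17.8017*r^2 - 36.015*r - 42.875)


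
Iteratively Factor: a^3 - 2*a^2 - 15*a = (a + 3)*(a^2 - 5*a) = (a - 5)*(a + 3)*(a)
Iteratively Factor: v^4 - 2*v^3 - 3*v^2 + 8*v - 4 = (v - 2)*(v^3 - 3*v + 2) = (v - 2)*(v + 2)*(v^2 - 2*v + 1) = (v - 2)*(v - 1)*(v + 2)*(v - 1)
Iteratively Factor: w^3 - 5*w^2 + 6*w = (w - 3)*(w^2 - 2*w) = w*(w - 3)*(w - 2)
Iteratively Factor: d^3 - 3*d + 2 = (d - 1)*(d^2 + d - 2) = (d - 1)*(d + 2)*(d - 1)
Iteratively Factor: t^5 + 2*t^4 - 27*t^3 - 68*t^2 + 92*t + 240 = (t - 5)*(t^4 + 7*t^3 + 8*t^2 - 28*t - 48) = (t - 5)*(t + 2)*(t^3 + 5*t^2 - 2*t - 24) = (t - 5)*(t + 2)*(t + 4)*(t^2 + t - 6) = (t - 5)*(t - 2)*(t + 2)*(t + 4)*(t + 3)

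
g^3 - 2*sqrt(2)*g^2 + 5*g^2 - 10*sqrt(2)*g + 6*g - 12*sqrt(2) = (g + 2)*(g + 3)*(g - 2*sqrt(2))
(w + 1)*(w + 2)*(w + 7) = w^3 + 10*w^2 + 23*w + 14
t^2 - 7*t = t*(t - 7)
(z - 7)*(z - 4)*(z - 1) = z^3 - 12*z^2 + 39*z - 28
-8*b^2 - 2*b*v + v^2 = (-4*b + v)*(2*b + v)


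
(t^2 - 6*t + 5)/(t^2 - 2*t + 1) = (t - 5)/(t - 1)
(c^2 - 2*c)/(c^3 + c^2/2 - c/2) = 2*(c - 2)/(2*c^2 + c - 1)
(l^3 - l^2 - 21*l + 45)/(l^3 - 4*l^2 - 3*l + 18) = (l + 5)/(l + 2)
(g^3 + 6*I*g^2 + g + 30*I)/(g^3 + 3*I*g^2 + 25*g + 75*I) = (g - 2*I)/(g - 5*I)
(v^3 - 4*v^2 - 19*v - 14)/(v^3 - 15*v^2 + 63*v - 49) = (v^2 + 3*v + 2)/(v^2 - 8*v + 7)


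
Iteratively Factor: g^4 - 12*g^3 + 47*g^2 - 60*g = (g - 5)*(g^3 - 7*g^2 + 12*g) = g*(g - 5)*(g^2 - 7*g + 12) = g*(g - 5)*(g - 3)*(g - 4)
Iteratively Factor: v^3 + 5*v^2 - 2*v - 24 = (v - 2)*(v^2 + 7*v + 12) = (v - 2)*(v + 4)*(v + 3)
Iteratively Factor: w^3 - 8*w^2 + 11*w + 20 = (w - 5)*(w^2 - 3*w - 4) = (w - 5)*(w + 1)*(w - 4)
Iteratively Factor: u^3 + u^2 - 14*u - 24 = (u - 4)*(u^2 + 5*u + 6) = (u - 4)*(u + 3)*(u + 2)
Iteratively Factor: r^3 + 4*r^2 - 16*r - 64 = (r + 4)*(r^2 - 16) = (r + 4)^2*(r - 4)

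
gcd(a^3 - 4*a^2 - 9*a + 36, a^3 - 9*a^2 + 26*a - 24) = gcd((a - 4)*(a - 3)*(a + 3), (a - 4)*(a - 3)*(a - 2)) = a^2 - 7*a + 12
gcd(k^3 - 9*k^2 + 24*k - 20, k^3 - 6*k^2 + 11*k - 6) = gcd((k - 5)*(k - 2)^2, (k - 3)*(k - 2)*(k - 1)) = k - 2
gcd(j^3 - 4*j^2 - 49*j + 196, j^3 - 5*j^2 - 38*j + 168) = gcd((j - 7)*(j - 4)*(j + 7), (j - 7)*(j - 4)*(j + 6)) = j^2 - 11*j + 28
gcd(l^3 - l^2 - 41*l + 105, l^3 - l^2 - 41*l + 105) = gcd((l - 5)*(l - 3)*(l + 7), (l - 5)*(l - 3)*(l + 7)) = l^3 - l^2 - 41*l + 105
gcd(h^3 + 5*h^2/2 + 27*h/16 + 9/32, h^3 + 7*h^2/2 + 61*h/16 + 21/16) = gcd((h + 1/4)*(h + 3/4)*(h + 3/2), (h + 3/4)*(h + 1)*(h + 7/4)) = h + 3/4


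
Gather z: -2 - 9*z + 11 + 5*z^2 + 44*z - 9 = 5*z^2 + 35*z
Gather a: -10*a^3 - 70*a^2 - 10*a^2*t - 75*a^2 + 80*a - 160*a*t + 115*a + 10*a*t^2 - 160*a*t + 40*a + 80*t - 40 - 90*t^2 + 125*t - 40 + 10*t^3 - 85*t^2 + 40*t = -10*a^3 + a^2*(-10*t - 145) + a*(10*t^2 - 320*t + 235) + 10*t^3 - 175*t^2 + 245*t - 80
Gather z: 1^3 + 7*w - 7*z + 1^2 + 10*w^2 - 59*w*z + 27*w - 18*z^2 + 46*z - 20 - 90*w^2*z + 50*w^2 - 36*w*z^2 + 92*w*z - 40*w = 60*w^2 - 6*w + z^2*(-36*w - 18) + z*(-90*w^2 + 33*w + 39) - 18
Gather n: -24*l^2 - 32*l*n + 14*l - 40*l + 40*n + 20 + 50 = -24*l^2 - 26*l + n*(40 - 32*l) + 70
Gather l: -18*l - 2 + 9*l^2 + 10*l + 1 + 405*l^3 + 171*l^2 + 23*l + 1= 405*l^3 + 180*l^2 + 15*l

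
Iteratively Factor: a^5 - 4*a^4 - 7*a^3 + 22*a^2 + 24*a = (a + 1)*(a^4 - 5*a^3 - 2*a^2 + 24*a) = a*(a + 1)*(a^3 - 5*a^2 - 2*a + 24) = a*(a + 1)*(a + 2)*(a^2 - 7*a + 12) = a*(a - 4)*(a + 1)*(a + 2)*(a - 3)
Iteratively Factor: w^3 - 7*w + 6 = (w - 2)*(w^2 + 2*w - 3) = (w - 2)*(w - 1)*(w + 3)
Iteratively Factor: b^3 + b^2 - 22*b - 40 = (b + 4)*(b^2 - 3*b - 10) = (b + 2)*(b + 4)*(b - 5)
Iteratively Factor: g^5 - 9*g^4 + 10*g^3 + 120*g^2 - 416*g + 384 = (g - 3)*(g^4 - 6*g^3 - 8*g^2 + 96*g - 128) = (g - 4)*(g - 3)*(g^3 - 2*g^2 - 16*g + 32) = (g - 4)^2*(g - 3)*(g^2 + 2*g - 8) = (g - 4)^2*(g - 3)*(g + 4)*(g - 2)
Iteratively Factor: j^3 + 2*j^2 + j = (j)*(j^2 + 2*j + 1) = j*(j + 1)*(j + 1)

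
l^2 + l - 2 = (l - 1)*(l + 2)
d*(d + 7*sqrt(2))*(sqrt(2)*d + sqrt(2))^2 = 2*d^4 + 4*d^3 + 14*sqrt(2)*d^3 + 2*d^2 + 28*sqrt(2)*d^2 + 14*sqrt(2)*d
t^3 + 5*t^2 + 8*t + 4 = (t + 1)*(t + 2)^2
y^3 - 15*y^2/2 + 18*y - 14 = (y - 7/2)*(y - 2)^2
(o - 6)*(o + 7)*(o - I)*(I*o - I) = I*o^4 + o^3 - 43*I*o^2 - 43*o + 42*I*o + 42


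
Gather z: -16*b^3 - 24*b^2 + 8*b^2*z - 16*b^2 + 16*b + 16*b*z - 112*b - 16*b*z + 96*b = -16*b^3 + 8*b^2*z - 40*b^2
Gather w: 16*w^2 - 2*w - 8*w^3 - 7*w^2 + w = -8*w^3 + 9*w^2 - w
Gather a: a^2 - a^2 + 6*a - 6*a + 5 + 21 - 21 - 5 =0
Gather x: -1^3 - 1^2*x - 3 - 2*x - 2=-3*x - 6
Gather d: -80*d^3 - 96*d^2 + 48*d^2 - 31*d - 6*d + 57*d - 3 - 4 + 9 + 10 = -80*d^3 - 48*d^2 + 20*d + 12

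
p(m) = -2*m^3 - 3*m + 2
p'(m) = -6*m^2 - 3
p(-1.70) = 16.93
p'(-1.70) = -20.34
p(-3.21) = 77.78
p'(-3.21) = -64.82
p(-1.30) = 10.29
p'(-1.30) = -13.14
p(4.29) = -168.78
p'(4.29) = -113.42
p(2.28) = -28.54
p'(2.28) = -34.19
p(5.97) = -441.46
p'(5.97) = -216.85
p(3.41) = -87.53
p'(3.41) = -72.77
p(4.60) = -206.47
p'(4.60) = -129.96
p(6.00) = -448.00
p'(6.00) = -219.00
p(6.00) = -448.00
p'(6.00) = -219.00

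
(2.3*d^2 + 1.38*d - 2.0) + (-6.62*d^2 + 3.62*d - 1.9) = -4.32*d^2 + 5.0*d - 3.9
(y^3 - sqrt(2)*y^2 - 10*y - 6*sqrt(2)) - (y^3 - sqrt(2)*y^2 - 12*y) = 2*y - 6*sqrt(2)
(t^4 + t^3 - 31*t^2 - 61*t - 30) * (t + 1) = t^5 + 2*t^4 - 30*t^3 - 92*t^2 - 91*t - 30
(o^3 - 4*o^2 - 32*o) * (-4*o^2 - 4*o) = -4*o^5 + 12*o^4 + 144*o^3 + 128*o^2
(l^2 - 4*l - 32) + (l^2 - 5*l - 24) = 2*l^2 - 9*l - 56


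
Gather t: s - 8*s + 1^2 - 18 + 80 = 63 - 7*s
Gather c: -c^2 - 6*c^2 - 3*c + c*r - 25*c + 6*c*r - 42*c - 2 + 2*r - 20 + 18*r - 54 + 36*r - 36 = -7*c^2 + c*(7*r - 70) + 56*r - 112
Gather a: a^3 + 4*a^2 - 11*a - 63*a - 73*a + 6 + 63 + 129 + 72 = a^3 + 4*a^2 - 147*a + 270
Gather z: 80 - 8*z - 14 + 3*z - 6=60 - 5*z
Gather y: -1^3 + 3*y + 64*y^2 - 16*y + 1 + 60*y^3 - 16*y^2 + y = 60*y^3 + 48*y^2 - 12*y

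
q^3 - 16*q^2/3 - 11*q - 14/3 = (q - 7)*(q + 2/3)*(q + 1)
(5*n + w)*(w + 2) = 5*n*w + 10*n + w^2 + 2*w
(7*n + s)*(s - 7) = 7*n*s - 49*n + s^2 - 7*s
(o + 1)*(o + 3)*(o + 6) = o^3 + 10*o^2 + 27*o + 18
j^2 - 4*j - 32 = (j - 8)*(j + 4)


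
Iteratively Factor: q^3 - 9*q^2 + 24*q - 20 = (q - 2)*(q^2 - 7*q + 10) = (q - 5)*(q - 2)*(q - 2)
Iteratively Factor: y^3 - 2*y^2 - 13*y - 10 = (y + 2)*(y^2 - 4*y - 5) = (y - 5)*(y + 2)*(y + 1)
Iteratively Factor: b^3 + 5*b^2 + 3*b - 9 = (b + 3)*(b^2 + 2*b - 3) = (b - 1)*(b + 3)*(b + 3)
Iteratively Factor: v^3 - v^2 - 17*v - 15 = (v + 3)*(v^2 - 4*v - 5) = (v + 1)*(v + 3)*(v - 5)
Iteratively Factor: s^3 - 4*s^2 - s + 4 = (s - 4)*(s^2 - 1) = (s - 4)*(s + 1)*(s - 1)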